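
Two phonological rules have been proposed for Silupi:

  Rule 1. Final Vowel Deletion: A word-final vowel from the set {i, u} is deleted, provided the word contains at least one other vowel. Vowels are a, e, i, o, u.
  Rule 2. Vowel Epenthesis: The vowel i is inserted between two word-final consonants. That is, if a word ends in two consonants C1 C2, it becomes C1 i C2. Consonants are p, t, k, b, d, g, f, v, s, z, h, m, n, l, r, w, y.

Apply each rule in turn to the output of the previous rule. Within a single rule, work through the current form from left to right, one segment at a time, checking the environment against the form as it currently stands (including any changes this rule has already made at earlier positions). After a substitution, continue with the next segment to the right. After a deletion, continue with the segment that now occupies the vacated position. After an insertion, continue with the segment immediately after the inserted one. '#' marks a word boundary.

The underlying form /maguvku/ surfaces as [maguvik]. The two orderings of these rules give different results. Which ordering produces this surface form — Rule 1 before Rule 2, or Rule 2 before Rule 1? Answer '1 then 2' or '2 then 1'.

Order 1 then 2:
  1 Final Vowel Deletion: [maguvku] → [maguvk]
  2 Vowel Epenthesis: [maguvk] → [maguvik]
  result: [maguvik]
Order 2 then 1:
  2 Vowel Epenthesis: no change — [maguvku]
  1 Final Vowel Deletion: [maguvku] → [maguvk]
  result: [maguvk]

1 then 2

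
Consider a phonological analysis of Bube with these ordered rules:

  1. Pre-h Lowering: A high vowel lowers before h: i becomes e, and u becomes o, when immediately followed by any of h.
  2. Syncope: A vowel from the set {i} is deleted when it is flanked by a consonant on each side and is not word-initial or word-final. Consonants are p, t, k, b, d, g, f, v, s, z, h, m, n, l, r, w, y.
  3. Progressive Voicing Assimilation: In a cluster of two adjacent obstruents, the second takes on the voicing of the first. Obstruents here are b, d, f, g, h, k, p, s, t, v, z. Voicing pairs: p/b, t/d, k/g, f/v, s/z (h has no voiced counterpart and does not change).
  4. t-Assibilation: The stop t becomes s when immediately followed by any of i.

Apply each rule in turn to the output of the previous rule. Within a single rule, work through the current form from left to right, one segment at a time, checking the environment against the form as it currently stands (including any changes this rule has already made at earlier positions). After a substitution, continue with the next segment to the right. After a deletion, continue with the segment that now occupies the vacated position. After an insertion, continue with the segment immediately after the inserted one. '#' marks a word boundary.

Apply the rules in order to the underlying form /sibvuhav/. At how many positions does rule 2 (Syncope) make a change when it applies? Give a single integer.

1

1 Pre-h Lowering: [sibvuhav] → [sibvohav]
2 Syncope: [sibvohav] → [sbvohav]
3 Progressive Voicing Assimilation: [sbvohav] → [spfohav]
4 t-Assibilation: no change — [spfohav]
Rule 2 changed 1 position(s).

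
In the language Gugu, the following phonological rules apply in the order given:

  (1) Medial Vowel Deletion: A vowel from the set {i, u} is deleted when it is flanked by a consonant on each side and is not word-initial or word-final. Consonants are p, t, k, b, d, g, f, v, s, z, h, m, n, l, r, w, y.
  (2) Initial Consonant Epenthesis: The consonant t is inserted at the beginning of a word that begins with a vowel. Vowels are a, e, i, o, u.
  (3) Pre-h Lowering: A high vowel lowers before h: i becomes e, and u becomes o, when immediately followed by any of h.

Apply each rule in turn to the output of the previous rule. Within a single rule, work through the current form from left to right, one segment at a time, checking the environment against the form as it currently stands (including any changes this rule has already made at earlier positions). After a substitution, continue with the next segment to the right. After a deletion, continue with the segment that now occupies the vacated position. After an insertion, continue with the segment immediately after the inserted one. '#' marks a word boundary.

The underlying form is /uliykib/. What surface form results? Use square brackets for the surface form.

(1) Medial Vowel Deletion: [uliykib] → [ulykb]
(2) Initial Consonant Epenthesis: [ulykb] → [tulykb]
(3) Pre-h Lowering: no change — [tulykb]

[tulykb]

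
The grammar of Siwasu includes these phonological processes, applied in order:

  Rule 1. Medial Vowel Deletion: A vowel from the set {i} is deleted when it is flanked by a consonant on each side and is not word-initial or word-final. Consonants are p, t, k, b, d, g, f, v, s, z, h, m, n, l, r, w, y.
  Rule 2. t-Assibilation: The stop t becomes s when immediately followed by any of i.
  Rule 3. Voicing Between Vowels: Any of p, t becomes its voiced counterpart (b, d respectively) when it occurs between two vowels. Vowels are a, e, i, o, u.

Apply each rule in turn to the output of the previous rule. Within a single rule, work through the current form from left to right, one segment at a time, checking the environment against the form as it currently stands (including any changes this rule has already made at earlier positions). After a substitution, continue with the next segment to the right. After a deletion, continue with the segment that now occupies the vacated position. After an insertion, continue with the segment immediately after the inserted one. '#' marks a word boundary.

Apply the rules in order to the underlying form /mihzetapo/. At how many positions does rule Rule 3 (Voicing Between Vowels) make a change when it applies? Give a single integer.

2

Rule 1 Medial Vowel Deletion: [mihzetapo] → [mhzetapo]
Rule 2 t-Assibilation: no change — [mhzetapo]
Rule 3 Voicing Between Vowels: [mhzetapo] → [mhzedabo]
Rule Rule 3 changed 2 position(s).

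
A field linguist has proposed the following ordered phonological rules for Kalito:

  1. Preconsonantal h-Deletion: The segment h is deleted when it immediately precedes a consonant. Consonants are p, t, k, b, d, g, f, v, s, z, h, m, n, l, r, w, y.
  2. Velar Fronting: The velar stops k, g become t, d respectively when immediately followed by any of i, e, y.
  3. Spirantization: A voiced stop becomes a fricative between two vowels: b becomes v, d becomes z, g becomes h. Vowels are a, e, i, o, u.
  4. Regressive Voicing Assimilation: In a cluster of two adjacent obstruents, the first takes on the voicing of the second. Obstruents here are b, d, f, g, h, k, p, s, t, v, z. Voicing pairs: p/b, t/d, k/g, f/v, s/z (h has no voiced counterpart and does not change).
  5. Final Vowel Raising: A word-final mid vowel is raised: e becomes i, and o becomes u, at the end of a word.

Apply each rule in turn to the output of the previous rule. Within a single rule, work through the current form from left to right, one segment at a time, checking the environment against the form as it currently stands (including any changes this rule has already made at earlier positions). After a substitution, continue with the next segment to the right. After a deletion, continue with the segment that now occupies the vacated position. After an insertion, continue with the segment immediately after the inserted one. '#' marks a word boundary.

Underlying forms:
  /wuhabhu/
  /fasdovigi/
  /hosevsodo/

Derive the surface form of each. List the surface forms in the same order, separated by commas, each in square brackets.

[wuhaphu], [fazdovizi], [hosefsozu]

/wuhabhu/:
  1 Preconsonantal h-Deletion: no change — [wuhabhu]
  2 Velar Fronting: no change — [wuhabhu]
  3 Spirantization: no change — [wuhabhu]
  4 Regressive Voicing Assimilation: [wuhabhu] → [wuhaphu]
  5 Final Vowel Raising: no change — [wuhaphu]
/fasdovigi/:
  1 Preconsonantal h-Deletion: no change — [fasdovigi]
  2 Velar Fronting: [fasdovigi] → [fasdovidi]
  3 Spirantization: [fasdovidi] → [fasdovizi]
  4 Regressive Voicing Assimilation: [fasdovizi] → [fazdovizi]
  5 Final Vowel Raising: no change — [fazdovizi]
/hosevsodo/:
  1 Preconsonantal h-Deletion: no change — [hosevsodo]
  2 Velar Fronting: no change — [hosevsodo]
  3 Spirantization: [hosevsodo] → [hosevsozo]
  4 Regressive Voicing Assimilation: [hosevsozo] → [hosefsozo]
  5 Final Vowel Raising: [hosefsozo] → [hosefsozu]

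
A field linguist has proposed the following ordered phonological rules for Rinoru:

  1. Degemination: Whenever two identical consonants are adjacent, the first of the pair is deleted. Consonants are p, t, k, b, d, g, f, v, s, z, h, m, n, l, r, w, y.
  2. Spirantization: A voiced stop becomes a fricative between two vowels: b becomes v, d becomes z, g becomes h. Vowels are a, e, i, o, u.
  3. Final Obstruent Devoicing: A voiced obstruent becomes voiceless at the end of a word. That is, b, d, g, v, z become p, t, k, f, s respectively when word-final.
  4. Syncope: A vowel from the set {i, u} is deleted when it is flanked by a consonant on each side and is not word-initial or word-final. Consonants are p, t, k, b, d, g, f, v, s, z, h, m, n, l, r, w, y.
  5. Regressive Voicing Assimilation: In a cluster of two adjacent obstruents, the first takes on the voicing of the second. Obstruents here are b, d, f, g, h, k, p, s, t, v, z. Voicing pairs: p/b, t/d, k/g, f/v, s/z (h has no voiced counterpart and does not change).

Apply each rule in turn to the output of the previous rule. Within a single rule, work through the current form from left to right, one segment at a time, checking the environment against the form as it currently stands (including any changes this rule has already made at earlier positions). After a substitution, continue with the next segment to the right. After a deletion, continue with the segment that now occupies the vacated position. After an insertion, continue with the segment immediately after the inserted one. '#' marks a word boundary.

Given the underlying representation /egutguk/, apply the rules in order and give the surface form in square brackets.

[ehdkk]

1 Degemination: no change — [egutguk]
2 Spirantization: [egutguk] → [ehutguk]
3 Final Obstruent Devoicing: no change — [ehutguk]
4 Syncope: [ehutguk] → [ehtgk]
5 Regressive Voicing Assimilation: [ehtgk] → [ehdkk]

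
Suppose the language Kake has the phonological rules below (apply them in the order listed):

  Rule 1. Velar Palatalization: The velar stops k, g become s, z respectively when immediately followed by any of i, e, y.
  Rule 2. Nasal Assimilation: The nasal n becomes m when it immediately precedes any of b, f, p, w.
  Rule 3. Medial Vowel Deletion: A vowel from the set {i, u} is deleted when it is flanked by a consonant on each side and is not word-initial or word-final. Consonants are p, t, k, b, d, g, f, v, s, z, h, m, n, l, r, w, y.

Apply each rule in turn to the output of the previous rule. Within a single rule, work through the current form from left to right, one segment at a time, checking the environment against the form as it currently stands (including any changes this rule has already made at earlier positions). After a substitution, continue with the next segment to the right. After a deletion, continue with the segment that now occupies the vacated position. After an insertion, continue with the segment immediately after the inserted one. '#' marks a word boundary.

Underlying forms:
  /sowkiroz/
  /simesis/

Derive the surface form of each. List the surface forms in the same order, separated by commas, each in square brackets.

[sowsroz], [smess]

/sowkiroz/:
  Rule 1 Velar Palatalization: [sowkiroz] → [sowsiroz]
  Rule 2 Nasal Assimilation: no change — [sowsiroz]
  Rule 3 Medial Vowel Deletion: [sowsiroz] → [sowsroz]
/simesis/:
  Rule 1 Velar Palatalization: no change — [simesis]
  Rule 2 Nasal Assimilation: no change — [simesis]
  Rule 3 Medial Vowel Deletion: [simesis] → [smess]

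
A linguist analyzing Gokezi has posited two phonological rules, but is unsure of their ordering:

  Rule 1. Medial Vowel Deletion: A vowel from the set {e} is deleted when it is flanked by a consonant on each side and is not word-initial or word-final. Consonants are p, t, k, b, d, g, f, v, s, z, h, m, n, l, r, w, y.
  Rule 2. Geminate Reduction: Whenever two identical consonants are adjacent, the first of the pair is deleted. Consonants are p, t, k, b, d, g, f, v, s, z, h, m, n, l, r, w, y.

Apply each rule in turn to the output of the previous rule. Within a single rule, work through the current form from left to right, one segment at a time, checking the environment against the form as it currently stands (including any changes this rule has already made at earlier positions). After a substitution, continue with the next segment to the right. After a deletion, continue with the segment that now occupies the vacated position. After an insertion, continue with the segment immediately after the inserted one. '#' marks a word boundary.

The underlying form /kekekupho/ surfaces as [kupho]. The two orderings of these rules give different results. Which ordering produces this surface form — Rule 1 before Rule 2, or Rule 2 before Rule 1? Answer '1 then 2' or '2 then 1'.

1 then 2

Order 1 then 2:
  1 Medial Vowel Deletion: [kekekupho] → [kkkupho]
  2 Geminate Reduction: [kkkupho] → [kupho]
  result: [kupho]
Order 2 then 1:
  2 Geminate Reduction: no change — [kekekupho]
  1 Medial Vowel Deletion: [kekekupho] → [kkkupho]
  result: [kkkupho]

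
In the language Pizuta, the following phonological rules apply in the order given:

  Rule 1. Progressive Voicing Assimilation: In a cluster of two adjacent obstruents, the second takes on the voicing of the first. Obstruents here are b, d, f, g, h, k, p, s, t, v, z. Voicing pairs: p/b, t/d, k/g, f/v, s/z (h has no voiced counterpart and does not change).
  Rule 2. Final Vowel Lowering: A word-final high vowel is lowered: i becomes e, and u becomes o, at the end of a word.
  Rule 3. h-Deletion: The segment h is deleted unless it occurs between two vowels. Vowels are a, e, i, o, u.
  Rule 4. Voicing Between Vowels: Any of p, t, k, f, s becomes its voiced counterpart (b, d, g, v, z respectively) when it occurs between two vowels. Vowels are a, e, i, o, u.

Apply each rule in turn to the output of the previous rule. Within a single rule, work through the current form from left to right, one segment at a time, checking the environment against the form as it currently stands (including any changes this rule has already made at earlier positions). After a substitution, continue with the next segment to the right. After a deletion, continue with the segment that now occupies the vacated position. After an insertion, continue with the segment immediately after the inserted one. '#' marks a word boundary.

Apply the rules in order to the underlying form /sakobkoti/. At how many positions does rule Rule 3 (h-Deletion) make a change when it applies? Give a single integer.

0

Rule 1 Progressive Voicing Assimilation: [sakobkoti] → [sakobgoti]
Rule 2 Final Vowel Lowering: [sakobgoti] → [sakobgote]
Rule 3 h-Deletion: no change — [sakobgote]
Rule 4 Voicing Between Vowels: [sakobgote] → [sagobgode]
Rule Rule 3 changed 0 position(s).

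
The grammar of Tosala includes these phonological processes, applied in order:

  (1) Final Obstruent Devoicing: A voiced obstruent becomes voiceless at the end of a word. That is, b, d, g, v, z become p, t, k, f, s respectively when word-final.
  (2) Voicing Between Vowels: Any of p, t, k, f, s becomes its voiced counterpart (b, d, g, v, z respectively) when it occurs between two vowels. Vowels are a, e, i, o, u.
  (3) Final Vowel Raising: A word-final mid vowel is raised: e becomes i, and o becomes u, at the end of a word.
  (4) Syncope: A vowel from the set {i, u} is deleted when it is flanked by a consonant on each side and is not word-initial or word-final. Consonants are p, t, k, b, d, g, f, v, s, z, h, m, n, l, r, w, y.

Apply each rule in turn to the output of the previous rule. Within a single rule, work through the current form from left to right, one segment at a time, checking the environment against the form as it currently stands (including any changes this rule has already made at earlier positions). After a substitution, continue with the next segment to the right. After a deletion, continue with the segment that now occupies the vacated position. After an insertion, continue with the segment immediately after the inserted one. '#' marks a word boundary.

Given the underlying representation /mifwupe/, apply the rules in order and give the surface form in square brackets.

(1) Final Obstruent Devoicing: no change — [mifwupe]
(2) Voicing Between Vowels: [mifwupe] → [mifwube]
(3) Final Vowel Raising: [mifwube] → [mifwubi]
(4) Syncope: [mifwubi] → [mfwbi]

[mfwbi]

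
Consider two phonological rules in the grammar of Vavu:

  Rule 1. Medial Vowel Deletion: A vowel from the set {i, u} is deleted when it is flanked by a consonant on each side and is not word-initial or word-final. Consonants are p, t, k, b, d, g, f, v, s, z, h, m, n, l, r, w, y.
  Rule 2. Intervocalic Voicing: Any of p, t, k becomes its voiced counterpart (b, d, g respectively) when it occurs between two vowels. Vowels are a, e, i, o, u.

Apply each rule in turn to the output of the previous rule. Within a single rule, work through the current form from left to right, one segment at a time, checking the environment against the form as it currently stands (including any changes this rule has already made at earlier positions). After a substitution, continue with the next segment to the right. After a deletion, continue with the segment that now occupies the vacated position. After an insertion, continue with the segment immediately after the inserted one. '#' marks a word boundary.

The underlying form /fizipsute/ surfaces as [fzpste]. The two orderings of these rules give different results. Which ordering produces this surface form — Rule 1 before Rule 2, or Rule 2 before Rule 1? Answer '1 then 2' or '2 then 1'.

Order 1 then 2:
  1 Medial Vowel Deletion: [fizipsute] → [fzpste]
  2 Intervocalic Voicing: no change — [fzpste]
  result: [fzpste]
Order 2 then 1:
  2 Intervocalic Voicing: [fizipsute] → [fizipsude]
  1 Medial Vowel Deletion: [fizipsude] → [fzpsde]
  result: [fzpsde]

1 then 2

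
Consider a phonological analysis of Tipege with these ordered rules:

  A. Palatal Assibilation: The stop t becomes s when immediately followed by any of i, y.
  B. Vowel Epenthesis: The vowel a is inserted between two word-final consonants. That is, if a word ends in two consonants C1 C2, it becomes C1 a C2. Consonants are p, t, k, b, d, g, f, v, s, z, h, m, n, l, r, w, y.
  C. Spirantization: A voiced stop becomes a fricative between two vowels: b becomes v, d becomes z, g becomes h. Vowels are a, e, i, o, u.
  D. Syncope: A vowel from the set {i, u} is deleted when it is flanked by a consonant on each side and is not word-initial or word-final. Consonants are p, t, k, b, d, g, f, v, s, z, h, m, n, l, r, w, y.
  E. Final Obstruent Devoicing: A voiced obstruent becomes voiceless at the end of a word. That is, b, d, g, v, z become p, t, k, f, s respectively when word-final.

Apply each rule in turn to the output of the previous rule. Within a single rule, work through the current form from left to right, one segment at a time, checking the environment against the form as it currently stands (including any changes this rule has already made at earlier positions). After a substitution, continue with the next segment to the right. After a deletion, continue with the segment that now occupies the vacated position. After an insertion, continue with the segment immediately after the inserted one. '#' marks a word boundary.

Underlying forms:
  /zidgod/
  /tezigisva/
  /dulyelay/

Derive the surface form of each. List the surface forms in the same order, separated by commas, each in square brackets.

/zidgod/:
  A Palatal Assibilation: no change — [zidgod]
  B Vowel Epenthesis: no change — [zidgod]
  C Spirantization: no change — [zidgod]
  D Syncope: [zidgod] → [zdgod]
  E Final Obstruent Devoicing: [zdgod] → [zdgot]
/tezigisva/:
  A Palatal Assibilation: no change — [tezigisva]
  B Vowel Epenthesis: no change — [tezigisva]
  C Spirantization: [tezigisva] → [tezihisva]
  D Syncope: [tezihisva] → [tezhsva]
  E Final Obstruent Devoicing: no change — [tezhsva]
/dulyelay/:
  A Palatal Assibilation: no change — [dulyelay]
  B Vowel Epenthesis: no change — [dulyelay]
  C Spirantization: no change — [dulyelay]
  D Syncope: [dulyelay] → [dlyelay]
  E Final Obstruent Devoicing: no change — [dlyelay]

[zdgot], [tezhsva], [dlyelay]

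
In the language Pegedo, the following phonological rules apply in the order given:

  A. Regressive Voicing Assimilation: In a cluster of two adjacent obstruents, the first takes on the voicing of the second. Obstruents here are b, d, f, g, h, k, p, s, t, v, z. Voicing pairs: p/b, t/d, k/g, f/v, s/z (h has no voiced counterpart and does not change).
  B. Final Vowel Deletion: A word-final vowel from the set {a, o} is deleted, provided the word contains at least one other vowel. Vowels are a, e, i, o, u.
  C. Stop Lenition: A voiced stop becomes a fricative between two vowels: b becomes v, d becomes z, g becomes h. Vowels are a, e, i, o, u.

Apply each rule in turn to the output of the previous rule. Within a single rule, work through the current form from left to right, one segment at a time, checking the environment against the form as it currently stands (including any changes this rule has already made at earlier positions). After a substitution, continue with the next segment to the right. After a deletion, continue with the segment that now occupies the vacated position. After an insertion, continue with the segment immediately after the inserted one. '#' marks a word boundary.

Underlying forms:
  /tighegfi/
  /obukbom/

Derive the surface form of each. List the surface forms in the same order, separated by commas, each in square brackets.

/tighegfi/:
  A Regressive Voicing Assimilation: [tighegfi] → [tikhekfi]
  B Final Vowel Deletion: no change — [tikhekfi]
  C Stop Lenition: no change — [tikhekfi]
/obukbom/:
  A Regressive Voicing Assimilation: [obukbom] → [obugbom]
  B Final Vowel Deletion: no change — [obugbom]
  C Stop Lenition: [obugbom] → [ovugbom]

[tikhekfi], [ovugbom]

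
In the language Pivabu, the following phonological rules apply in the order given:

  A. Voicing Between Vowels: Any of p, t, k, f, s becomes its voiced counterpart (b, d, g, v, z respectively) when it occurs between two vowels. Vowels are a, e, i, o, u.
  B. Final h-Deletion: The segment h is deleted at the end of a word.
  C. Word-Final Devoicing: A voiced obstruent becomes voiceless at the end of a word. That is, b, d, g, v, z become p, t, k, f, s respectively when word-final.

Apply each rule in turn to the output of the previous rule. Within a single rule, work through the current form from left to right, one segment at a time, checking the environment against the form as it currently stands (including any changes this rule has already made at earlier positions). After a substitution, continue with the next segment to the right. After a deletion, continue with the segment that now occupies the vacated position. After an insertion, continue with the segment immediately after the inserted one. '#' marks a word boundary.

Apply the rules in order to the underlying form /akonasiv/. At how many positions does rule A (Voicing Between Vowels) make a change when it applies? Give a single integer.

A Voicing Between Vowels: [akonasiv] → [agonaziv]
B Final h-Deletion: no change — [agonaziv]
C Word-Final Devoicing: [agonaziv] → [agonazif]
Rule A changed 2 position(s).

2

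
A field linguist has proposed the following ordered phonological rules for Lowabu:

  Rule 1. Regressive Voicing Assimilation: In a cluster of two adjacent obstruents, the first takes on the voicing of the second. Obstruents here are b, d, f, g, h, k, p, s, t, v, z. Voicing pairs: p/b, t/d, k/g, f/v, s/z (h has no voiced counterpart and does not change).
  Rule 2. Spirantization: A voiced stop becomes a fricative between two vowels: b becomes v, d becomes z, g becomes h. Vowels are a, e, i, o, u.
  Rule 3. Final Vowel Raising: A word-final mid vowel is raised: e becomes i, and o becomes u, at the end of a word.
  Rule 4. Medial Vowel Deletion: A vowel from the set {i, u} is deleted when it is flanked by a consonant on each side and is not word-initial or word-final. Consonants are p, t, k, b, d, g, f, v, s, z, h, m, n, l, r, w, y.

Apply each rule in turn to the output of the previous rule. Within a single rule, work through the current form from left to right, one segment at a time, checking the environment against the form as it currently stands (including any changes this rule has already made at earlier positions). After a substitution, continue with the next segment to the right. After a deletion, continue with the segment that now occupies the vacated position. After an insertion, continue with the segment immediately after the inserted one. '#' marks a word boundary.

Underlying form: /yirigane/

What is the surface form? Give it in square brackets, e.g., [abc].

Rule 1 Regressive Voicing Assimilation: no change — [yirigane]
Rule 2 Spirantization: [yirigane] → [yirihane]
Rule 3 Final Vowel Raising: [yirihane] → [yirihani]
Rule 4 Medial Vowel Deletion: [yirihani] → [yrhani]

[yrhani]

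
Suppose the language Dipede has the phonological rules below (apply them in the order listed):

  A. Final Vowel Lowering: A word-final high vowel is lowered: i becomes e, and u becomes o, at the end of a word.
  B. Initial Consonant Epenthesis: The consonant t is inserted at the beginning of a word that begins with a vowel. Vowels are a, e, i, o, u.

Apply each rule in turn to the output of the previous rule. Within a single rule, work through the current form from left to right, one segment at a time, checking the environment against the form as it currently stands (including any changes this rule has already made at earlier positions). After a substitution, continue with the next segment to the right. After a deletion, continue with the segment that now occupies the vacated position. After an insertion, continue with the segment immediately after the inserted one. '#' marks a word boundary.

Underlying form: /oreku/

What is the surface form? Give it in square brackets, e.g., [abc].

A Final Vowel Lowering: [oreku] → [oreko]
B Initial Consonant Epenthesis: [oreko] → [toreko]

[toreko]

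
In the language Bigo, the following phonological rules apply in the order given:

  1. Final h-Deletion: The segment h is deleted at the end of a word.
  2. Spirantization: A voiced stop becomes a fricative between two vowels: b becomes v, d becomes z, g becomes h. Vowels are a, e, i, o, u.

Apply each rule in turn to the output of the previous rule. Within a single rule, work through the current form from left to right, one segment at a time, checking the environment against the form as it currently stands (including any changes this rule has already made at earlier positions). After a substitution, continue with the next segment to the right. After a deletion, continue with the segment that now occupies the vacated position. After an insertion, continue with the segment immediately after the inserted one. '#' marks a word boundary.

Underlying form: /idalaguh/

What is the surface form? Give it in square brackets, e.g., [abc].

[izalahu]

1 Final h-Deletion: [idalaguh] → [idalagu]
2 Spirantization: [idalagu] → [izalahu]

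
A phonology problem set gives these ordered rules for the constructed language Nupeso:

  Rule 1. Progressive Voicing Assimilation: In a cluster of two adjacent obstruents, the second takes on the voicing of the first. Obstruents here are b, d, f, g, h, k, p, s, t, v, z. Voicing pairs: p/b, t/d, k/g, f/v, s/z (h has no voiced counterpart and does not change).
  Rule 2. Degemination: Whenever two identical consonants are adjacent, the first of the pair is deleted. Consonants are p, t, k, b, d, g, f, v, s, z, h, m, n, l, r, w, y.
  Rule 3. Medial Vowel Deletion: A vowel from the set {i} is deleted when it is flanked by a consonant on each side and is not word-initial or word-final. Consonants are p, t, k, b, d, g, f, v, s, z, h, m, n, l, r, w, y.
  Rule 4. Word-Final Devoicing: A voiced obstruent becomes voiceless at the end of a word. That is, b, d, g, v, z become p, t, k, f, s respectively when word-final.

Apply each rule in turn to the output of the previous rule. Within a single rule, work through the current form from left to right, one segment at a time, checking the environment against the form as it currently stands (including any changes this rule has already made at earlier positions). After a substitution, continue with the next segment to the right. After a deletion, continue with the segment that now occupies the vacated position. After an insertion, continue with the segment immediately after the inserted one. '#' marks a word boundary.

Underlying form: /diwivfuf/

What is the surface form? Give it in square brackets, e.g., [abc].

Rule 1 Progressive Voicing Assimilation: [diwivfuf] → [diwivvuf]
Rule 2 Degemination: [diwivvuf] → [diwivuf]
Rule 3 Medial Vowel Deletion: [diwivuf] → [dwvuf]
Rule 4 Word-Final Devoicing: no change — [dwvuf]

[dwvuf]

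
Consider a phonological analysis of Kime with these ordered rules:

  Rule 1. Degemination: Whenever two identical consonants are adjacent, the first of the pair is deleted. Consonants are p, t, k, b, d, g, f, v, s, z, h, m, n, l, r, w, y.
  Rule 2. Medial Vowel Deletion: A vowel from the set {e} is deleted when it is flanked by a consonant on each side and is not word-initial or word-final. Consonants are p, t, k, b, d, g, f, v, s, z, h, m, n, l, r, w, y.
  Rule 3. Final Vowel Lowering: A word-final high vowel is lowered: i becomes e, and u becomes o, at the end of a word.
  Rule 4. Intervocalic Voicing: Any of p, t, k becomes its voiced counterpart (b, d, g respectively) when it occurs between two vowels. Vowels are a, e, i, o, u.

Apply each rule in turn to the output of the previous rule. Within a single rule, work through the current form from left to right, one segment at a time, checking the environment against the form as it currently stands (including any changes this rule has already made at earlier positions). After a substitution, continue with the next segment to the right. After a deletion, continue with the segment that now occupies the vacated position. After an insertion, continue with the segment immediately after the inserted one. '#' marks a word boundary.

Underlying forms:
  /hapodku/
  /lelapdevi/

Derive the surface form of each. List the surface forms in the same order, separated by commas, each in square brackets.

[habodko], [llapdve]

/hapodku/:
  Rule 1 Degemination: no change — [hapodku]
  Rule 2 Medial Vowel Deletion: no change — [hapodku]
  Rule 3 Final Vowel Lowering: [hapodku] → [hapodko]
  Rule 4 Intervocalic Voicing: [hapodko] → [habodko]
/lelapdevi/:
  Rule 1 Degemination: no change — [lelapdevi]
  Rule 2 Medial Vowel Deletion: [lelapdevi] → [llapdvi]
  Rule 3 Final Vowel Lowering: [llapdvi] → [llapdve]
  Rule 4 Intervocalic Voicing: no change — [llapdve]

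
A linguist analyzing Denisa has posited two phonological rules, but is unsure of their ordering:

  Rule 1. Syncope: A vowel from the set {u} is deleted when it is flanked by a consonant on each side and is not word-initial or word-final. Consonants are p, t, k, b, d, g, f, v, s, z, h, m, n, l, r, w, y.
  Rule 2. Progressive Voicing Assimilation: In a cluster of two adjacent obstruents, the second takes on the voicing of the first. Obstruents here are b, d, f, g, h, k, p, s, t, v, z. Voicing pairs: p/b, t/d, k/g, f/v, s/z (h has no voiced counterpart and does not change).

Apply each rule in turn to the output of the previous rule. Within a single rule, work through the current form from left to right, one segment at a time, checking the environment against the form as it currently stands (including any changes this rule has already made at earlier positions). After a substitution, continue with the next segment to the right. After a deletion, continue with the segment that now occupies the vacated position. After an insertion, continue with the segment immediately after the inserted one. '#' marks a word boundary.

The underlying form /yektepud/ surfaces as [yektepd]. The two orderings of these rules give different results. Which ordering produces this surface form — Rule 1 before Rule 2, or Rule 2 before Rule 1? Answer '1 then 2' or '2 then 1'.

Order 1 then 2:
  1 Syncope: [yektepud] → [yektepd]
  2 Progressive Voicing Assimilation: [yektepd] → [yektept]
  result: [yektept]
Order 2 then 1:
  2 Progressive Voicing Assimilation: no change — [yektepud]
  1 Syncope: [yektepud] → [yektepd]
  result: [yektepd]

2 then 1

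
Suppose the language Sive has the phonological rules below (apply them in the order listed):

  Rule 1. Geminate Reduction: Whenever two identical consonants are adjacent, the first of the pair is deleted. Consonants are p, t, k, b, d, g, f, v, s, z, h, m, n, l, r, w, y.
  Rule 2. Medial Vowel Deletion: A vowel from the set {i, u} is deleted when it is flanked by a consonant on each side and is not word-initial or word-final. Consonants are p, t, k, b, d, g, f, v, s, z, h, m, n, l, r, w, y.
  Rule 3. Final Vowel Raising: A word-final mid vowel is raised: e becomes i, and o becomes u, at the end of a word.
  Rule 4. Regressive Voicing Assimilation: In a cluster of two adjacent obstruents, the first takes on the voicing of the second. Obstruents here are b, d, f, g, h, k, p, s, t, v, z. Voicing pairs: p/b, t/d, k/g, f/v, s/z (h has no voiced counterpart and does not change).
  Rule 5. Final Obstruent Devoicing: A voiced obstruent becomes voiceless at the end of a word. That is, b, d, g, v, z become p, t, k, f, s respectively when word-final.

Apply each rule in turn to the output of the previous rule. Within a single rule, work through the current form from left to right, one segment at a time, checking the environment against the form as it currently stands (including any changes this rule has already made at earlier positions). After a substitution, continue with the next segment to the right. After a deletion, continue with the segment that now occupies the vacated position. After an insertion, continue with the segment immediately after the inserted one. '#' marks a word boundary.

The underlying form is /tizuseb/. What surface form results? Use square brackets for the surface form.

[dssep]

Rule 1 Geminate Reduction: no change — [tizuseb]
Rule 2 Medial Vowel Deletion: [tizuseb] → [tzseb]
Rule 3 Final Vowel Raising: no change — [tzseb]
Rule 4 Regressive Voicing Assimilation: [tzseb] → [dsseb]
Rule 5 Final Obstruent Devoicing: [dsseb] → [dssep]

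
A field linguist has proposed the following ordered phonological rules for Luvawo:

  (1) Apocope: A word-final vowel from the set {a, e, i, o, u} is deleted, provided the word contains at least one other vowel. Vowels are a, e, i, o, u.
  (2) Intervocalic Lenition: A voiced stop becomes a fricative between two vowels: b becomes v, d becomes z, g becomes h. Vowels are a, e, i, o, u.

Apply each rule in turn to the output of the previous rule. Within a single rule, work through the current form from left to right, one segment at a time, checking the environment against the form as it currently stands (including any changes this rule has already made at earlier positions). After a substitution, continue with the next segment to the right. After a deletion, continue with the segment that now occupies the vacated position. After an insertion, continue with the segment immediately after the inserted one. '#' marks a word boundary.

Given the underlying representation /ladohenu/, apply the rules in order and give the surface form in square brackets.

[lazohen]

(1) Apocope: [ladohenu] → [ladohen]
(2) Intervocalic Lenition: [ladohen] → [lazohen]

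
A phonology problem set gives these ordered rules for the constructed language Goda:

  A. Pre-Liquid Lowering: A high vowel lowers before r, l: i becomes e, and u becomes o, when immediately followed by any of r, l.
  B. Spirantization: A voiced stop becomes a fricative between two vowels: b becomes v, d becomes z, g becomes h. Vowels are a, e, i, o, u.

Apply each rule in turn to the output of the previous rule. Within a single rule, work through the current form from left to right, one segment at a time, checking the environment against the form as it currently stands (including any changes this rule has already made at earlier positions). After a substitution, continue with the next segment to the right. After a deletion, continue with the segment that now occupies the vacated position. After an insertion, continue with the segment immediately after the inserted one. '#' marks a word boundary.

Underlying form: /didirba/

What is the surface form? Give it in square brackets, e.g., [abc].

A Pre-Liquid Lowering: [didirba] → [diderba]
B Spirantization: [diderba] → [dizerba]

[dizerba]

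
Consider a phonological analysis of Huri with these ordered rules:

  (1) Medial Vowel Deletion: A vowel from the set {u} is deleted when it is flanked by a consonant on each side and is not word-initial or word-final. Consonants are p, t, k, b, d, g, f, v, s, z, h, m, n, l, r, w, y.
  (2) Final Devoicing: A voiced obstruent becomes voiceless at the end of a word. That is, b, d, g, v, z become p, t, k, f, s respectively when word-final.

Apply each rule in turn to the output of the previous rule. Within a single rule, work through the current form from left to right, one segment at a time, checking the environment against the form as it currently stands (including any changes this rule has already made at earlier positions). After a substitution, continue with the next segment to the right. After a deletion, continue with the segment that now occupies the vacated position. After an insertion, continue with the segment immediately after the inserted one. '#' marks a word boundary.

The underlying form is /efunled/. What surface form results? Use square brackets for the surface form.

[efnlet]

(1) Medial Vowel Deletion: [efunled] → [efnled]
(2) Final Devoicing: [efnled] → [efnlet]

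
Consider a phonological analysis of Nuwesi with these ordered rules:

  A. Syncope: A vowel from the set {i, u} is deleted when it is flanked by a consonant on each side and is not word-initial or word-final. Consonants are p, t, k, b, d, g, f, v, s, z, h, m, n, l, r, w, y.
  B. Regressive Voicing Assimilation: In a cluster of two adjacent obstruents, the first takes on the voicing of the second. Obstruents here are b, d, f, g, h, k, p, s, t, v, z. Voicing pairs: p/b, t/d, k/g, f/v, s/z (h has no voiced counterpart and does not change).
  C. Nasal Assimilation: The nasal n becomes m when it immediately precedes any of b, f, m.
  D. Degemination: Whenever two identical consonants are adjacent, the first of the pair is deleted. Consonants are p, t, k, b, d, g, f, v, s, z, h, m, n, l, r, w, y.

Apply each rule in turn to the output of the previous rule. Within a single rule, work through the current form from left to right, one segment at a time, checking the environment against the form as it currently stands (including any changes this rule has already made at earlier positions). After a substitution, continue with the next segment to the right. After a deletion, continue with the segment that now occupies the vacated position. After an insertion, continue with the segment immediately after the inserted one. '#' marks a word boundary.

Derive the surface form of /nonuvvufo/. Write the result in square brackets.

[nonvfo]

A Syncope: [nonuvvufo] → [nonvvfo]
B Regressive Voicing Assimilation: [nonvvfo] → [nonvffo]
C Nasal Assimilation: no change — [nonvffo]
D Degemination: [nonvffo] → [nonvfo]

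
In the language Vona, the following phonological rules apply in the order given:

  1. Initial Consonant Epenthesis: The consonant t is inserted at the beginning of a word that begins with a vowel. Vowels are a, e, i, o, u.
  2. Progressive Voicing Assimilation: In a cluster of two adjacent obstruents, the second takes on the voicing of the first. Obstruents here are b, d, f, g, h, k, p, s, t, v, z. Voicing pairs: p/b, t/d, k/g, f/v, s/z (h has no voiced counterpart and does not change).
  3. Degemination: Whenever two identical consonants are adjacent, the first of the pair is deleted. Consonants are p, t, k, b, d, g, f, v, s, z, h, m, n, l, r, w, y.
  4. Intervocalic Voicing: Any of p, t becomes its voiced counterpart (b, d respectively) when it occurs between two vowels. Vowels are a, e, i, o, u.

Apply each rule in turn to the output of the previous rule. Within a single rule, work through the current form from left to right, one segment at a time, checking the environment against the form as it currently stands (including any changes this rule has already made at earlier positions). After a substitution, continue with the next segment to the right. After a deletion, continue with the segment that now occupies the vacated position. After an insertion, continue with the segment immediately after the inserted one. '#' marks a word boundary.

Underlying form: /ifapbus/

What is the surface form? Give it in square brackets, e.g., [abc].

1 Initial Consonant Epenthesis: [ifapbus] → [tifapbus]
2 Progressive Voicing Assimilation: [tifapbus] → [tifappus]
3 Degemination: [tifappus] → [tifapus]
4 Intervocalic Voicing: [tifapus] → [tifabus]

[tifabus]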